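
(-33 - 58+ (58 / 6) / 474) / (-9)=129373 / 12798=10.11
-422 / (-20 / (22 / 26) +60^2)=-0.12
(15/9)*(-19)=-95/3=-31.67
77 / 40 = 1.92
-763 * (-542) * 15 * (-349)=-2164913310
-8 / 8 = -1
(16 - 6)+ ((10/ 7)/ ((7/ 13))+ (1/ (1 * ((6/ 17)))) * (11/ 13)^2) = 729473/ 49686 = 14.68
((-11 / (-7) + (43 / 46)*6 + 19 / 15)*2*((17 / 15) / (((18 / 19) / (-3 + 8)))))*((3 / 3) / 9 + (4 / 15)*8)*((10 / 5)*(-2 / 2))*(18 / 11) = -2661906308 / 3586275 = -742.25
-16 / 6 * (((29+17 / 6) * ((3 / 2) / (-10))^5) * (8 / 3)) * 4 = 1719 / 25000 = 0.07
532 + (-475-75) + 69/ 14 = -183/ 14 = -13.07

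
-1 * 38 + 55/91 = -37.40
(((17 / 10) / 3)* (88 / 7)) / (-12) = -187 / 315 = -0.59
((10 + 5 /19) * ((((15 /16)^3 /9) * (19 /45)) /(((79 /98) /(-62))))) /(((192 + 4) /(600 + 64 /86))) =-162660875 /1739264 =-93.52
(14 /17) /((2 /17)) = 7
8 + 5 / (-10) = 15 / 2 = 7.50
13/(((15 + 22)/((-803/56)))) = -10439/2072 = -5.04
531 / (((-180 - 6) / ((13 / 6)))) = -767 / 124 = -6.19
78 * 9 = 702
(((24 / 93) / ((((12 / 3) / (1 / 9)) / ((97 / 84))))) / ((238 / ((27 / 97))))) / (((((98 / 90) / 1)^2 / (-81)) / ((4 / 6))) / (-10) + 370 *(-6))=-273375 / 62687078108977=-0.00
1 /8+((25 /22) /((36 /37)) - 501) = -49471 /99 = -499.71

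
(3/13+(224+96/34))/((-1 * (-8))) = 50179/1768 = 28.38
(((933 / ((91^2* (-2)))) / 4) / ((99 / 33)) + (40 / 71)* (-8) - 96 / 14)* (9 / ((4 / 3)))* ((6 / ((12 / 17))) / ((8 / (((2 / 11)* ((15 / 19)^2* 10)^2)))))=-31064653777921875 / 53942143038784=-575.89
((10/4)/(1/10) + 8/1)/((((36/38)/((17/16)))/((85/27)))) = 302005/2592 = 116.51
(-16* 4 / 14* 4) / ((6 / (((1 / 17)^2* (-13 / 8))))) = 104 / 6069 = 0.02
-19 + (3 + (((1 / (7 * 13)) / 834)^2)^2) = -530823027341974139135 / 33176439208873383696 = -16.00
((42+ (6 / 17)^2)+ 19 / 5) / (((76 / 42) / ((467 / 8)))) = 650802327 / 439280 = 1481.52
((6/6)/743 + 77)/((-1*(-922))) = 28606/342523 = 0.08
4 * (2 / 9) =8 / 9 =0.89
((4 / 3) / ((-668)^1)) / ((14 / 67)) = -67 / 7014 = -0.01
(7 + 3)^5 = 100000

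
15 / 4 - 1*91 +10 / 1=-77.25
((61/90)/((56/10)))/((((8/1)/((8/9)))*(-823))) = -61/3733128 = -0.00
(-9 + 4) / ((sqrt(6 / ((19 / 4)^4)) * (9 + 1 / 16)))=-5.08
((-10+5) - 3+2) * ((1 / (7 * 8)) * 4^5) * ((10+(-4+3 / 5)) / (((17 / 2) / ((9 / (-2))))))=228096 / 595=383.35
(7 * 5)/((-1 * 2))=-35/2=-17.50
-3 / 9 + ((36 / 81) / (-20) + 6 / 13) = 62 / 585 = 0.11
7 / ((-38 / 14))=-49 / 19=-2.58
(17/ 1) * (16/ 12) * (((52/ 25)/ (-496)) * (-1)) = 221/ 2325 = 0.10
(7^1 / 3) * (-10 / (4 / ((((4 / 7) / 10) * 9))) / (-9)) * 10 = 10 / 3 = 3.33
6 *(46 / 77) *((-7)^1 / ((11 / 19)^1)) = -5244 / 121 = -43.34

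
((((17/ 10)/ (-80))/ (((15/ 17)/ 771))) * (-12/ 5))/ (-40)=-222819/ 200000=-1.11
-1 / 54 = -0.02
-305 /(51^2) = -305 /2601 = -0.12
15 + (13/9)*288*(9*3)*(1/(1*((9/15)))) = 18735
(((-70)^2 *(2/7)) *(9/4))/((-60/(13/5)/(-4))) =546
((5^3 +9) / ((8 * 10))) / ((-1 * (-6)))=67 / 240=0.28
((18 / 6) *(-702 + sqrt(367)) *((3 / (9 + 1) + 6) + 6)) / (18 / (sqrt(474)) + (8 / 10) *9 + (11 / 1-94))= -11048229 *sqrt(367) / 22692578-5535 *sqrt(173958) / 22692578 + 1942785 *sqrt(474) / 11346289 + 3877928379 / 11346289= 336.08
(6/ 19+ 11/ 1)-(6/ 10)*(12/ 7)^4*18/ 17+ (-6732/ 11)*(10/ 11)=-23482369271/ 42653765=-550.53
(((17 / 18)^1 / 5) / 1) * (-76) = -646 / 45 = -14.36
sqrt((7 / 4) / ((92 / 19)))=sqrt(3059) / 92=0.60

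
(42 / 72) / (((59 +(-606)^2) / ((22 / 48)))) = 77 / 105780960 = 0.00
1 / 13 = 0.08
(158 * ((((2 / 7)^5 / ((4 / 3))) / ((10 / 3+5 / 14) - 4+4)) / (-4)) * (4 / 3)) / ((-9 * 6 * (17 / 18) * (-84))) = -632 / 132859335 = -0.00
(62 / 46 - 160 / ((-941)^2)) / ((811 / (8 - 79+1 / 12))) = -1015510547 / 8617501092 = -0.12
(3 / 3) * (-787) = -787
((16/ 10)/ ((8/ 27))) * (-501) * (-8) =108216/ 5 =21643.20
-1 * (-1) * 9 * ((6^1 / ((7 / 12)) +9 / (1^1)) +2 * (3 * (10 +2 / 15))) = 25227 / 35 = 720.77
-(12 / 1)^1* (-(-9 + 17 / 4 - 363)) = -4413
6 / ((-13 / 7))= -42 / 13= -3.23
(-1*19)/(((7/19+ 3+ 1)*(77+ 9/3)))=-361/6640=-0.05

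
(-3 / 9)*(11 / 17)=-11 / 51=-0.22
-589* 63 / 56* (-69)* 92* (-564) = -2372377734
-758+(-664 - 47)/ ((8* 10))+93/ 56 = -428527/ 560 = -765.23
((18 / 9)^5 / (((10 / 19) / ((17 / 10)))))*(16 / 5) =41344 / 125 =330.75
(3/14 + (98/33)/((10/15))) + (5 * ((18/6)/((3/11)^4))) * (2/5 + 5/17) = 133358147/70686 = 1886.63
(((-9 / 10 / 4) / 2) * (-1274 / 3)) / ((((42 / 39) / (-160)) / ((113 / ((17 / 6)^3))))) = -173247984 / 4913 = -35263.18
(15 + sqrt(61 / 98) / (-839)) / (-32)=-15 / 32 + sqrt(122) / 375872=-0.47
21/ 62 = 0.34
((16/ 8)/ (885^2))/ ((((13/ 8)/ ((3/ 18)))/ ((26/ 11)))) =16/ 25846425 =0.00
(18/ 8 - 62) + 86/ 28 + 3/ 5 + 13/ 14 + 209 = 3077/ 20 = 153.85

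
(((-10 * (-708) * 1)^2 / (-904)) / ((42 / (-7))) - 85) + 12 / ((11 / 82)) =11492837 / 1243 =9246.05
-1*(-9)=9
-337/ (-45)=337/ 45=7.49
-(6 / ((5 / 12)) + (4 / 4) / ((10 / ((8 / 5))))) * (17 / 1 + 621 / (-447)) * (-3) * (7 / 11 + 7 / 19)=106679664 / 155705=685.14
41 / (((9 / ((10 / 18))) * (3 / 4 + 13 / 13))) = 820 / 567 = 1.45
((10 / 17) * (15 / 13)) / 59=150 / 13039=0.01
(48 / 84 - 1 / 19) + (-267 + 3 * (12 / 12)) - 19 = -37570 / 133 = -282.48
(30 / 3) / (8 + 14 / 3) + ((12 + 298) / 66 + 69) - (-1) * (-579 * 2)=-679363 / 627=-1083.51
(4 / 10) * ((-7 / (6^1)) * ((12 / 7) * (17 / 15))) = -68 / 75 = -0.91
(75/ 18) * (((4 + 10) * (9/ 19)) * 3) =1575/ 19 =82.89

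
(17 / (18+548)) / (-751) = -17 / 425066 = -0.00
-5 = -5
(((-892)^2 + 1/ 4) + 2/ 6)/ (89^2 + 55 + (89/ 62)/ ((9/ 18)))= 59197445/ 593628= 99.72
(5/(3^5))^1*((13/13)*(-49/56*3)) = -35/648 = -0.05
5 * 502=2510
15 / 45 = 0.33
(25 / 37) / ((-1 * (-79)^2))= -25 / 230917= -0.00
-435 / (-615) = 29 / 41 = 0.71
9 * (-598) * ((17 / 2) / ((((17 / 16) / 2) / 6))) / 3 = -172224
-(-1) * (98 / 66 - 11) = -314 / 33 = -9.52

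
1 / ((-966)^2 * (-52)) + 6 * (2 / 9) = 64698815 / 48524112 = 1.33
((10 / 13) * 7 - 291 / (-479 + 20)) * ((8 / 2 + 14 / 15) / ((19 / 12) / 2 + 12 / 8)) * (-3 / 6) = -3543416 / 546975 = -6.48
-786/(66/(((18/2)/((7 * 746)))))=-0.02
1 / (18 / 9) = 1 / 2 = 0.50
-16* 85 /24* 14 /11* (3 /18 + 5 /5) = -8330 /99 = -84.14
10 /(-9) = -10 /9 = -1.11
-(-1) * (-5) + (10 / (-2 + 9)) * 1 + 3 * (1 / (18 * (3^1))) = -3.52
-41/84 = -0.49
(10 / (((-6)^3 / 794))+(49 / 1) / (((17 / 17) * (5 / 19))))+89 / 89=40619 / 270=150.44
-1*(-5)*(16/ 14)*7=40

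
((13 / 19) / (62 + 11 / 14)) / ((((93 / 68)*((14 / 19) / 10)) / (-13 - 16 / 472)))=-6797960 / 4823073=-1.41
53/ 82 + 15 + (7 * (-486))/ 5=-272549/ 410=-664.75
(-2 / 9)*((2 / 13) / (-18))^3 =0.00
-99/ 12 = -33/ 4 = -8.25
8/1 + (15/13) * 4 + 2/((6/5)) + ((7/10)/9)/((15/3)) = 83641/5850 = 14.30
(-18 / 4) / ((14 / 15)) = -4.82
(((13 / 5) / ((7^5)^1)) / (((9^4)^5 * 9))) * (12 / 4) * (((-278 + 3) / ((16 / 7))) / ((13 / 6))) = -55 / 233524438137565488409608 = -0.00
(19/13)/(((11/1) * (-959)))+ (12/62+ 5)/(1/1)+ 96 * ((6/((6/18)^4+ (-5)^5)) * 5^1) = 1149214808468/269023161407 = 4.27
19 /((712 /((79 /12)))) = 1501 /8544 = 0.18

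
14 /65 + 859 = 55849 /65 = 859.22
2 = 2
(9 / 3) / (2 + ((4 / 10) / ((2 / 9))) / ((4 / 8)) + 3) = 15 / 43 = 0.35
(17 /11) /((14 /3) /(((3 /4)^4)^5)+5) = 177826004451 /169900110103669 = 0.00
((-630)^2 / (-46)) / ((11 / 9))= -1786050 / 253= -7059.49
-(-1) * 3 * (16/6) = 8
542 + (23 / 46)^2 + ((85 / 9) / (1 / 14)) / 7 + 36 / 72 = 20219 / 36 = 561.64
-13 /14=-0.93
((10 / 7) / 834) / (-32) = -5 / 93408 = -0.00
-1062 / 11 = -96.55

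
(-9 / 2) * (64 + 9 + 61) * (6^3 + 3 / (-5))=-649431 / 5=-129886.20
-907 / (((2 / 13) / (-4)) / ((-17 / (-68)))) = 11791 / 2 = 5895.50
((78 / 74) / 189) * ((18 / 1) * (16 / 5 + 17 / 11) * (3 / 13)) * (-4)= -0.44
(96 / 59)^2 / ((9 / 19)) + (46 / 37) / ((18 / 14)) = 6.56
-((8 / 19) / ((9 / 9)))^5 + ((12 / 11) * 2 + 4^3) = 1802239624 / 27237089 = 66.17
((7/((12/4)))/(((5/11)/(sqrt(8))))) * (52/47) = 8008 * sqrt(2)/705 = 16.06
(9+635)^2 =414736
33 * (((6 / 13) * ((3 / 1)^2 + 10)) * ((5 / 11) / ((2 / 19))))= 16245 / 13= 1249.62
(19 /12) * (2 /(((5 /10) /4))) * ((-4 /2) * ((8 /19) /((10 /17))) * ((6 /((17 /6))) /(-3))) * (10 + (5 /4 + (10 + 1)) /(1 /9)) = 15392 /5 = 3078.40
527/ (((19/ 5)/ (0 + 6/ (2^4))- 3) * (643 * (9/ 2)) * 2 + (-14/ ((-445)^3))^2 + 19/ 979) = 45015633495326828125/ 3526135168331574277156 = 0.01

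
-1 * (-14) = 14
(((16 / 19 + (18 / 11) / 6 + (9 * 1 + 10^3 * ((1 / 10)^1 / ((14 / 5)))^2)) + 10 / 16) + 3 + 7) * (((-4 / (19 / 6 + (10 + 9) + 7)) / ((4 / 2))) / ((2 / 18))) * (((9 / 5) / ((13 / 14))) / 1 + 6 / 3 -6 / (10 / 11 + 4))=-1228301313 / 33283250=-36.90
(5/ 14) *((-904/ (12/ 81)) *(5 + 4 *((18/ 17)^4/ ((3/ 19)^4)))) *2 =-2946401560170/ 83521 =-35277374.08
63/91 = 0.69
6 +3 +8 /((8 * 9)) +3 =12.11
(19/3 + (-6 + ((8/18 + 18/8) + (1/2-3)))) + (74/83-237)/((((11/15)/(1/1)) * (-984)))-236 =-633757217/2695176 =-235.15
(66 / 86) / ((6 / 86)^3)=20339 / 9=2259.89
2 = 2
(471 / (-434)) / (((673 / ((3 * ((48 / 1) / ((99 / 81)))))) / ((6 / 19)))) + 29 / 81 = 736823413 / 2472328089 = 0.30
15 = 15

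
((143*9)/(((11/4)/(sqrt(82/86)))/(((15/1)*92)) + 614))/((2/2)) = 987208600435200/470975975649197 - 78146640*sqrt(1763)/470975975649197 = 2.10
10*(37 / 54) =185 / 27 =6.85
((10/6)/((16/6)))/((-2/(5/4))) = -25/64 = -0.39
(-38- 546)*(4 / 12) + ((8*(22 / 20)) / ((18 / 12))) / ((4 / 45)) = -386 / 3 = -128.67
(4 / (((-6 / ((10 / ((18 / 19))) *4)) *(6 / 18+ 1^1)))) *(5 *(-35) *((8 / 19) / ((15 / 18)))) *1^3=5600 / 3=1866.67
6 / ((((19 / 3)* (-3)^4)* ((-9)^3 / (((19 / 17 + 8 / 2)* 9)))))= -58 / 78489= -0.00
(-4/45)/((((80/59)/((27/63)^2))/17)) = -1003/4900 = -0.20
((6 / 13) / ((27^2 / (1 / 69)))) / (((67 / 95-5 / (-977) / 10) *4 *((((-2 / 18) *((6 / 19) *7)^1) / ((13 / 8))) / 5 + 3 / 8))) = 70539400 / 7482675302883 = 0.00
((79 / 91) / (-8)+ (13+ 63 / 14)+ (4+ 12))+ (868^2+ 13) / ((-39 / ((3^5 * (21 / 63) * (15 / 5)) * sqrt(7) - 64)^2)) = -17612783246281 / 2184+ 7811634816 * sqrt(7) / 13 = -6474642496.74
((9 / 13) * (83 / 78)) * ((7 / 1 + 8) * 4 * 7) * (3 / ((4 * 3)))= 26145 / 338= 77.35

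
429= 429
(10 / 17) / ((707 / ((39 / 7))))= 390 / 84133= 0.00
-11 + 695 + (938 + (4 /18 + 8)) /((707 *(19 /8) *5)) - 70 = 371221918 /604485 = 614.11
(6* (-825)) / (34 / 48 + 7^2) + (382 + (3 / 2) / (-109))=73446289 / 260074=282.41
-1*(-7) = 7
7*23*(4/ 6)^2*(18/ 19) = 1288/ 19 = 67.79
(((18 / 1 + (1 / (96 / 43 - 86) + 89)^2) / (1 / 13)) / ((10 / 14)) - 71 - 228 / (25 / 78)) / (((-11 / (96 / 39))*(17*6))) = -186401664933196 / 591389552325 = -315.19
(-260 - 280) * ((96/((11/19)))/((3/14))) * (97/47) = -445858560/517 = -862395.67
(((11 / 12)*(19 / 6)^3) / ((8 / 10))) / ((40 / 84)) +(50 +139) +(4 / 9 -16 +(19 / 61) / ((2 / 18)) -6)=103998611 / 421632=246.66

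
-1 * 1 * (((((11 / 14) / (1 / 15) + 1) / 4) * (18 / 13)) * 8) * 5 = -16110 / 91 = -177.03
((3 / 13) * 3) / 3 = 3 / 13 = 0.23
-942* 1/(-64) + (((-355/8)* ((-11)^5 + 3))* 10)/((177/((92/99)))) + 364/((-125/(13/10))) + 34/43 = 5654491431805207/15069780000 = 375220.57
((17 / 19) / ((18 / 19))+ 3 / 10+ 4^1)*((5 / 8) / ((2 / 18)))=59 / 2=29.50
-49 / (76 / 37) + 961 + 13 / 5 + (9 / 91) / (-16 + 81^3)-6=3431824993189 / 3675335300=933.74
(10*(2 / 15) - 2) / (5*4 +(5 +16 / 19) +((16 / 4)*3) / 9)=-38 / 1549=-0.02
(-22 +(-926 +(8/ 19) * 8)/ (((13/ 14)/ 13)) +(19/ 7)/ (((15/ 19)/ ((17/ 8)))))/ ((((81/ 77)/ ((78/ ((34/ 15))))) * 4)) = -29513386331/ 279072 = -105755.45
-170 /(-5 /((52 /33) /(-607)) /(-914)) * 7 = 11311664 /20031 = 564.71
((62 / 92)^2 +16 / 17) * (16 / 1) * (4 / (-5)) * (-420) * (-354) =-23880624768 / 8993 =-2655468.12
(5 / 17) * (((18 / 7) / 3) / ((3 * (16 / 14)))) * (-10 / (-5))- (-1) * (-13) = -437 / 34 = -12.85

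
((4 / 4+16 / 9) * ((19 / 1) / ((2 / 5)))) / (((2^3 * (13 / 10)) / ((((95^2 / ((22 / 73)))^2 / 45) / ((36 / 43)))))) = 44327395121328125 / 146779776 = 301999337.57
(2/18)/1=1/9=0.11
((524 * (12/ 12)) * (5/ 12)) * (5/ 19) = 3275/ 57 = 57.46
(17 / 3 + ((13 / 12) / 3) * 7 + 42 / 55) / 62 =17737 / 122760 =0.14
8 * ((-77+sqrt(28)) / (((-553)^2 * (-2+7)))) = -88 / 218435+16 * sqrt(7) / 1529045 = -0.00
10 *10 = 100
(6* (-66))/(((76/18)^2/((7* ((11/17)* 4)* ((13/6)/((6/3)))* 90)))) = -240810570/6137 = -39239.13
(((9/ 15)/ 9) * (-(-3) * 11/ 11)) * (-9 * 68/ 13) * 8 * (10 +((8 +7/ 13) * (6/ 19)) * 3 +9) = -32759136/ 16055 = -2040.43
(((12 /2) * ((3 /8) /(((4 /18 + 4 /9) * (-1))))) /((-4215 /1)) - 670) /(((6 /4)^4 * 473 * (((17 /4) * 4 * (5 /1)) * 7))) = -0.00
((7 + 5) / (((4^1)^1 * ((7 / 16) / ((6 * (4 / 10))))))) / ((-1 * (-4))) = 144 / 35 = 4.11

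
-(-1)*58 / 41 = 58 / 41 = 1.41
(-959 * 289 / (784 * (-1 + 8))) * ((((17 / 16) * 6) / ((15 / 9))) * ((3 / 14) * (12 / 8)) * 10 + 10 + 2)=-107732553 / 87808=-1226.91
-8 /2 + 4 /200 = -199 /50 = -3.98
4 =4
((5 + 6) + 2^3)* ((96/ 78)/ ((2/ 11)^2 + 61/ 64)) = 2354176/ 99281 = 23.71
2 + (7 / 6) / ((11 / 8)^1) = 94 / 33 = 2.85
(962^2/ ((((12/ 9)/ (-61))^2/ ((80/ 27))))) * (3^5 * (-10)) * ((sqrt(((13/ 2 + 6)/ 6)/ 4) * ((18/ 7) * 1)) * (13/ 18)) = -75543473157750 * sqrt(3)/ 7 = -18692161955634.10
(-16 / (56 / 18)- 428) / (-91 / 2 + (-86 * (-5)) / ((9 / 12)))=-18192 / 22169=-0.82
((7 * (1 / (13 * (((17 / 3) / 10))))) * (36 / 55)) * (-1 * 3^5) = -367416 / 2431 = -151.14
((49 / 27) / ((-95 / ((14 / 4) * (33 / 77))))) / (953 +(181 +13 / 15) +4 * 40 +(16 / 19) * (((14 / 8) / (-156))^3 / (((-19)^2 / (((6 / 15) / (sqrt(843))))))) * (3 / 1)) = -235656423262414195540402176 / 10648890547529577242405313901679 - 853114714816 * sqrt(843) / 10648890547529577242405313901679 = -0.00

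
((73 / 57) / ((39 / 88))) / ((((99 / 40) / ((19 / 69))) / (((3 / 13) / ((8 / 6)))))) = 5840 / 104949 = 0.06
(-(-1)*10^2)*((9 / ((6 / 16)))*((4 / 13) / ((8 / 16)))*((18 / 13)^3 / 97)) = 111974400 / 2770417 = 40.42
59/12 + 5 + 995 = 12059/12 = 1004.92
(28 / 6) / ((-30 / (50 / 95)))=-14 / 171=-0.08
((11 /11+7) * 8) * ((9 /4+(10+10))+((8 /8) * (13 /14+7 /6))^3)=18639440 /9261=2012.68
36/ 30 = 6/ 5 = 1.20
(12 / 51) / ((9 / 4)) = 16 / 153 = 0.10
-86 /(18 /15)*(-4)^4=-55040 /3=-18346.67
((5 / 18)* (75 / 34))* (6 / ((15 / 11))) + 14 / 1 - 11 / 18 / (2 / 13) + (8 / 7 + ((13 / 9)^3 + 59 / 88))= 133985003 / 7634088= 17.55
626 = 626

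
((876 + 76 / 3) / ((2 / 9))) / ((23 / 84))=340704 / 23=14813.22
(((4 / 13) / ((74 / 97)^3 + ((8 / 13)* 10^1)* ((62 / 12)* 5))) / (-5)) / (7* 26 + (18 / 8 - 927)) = 2738019 / 5268303779455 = 0.00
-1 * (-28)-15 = 13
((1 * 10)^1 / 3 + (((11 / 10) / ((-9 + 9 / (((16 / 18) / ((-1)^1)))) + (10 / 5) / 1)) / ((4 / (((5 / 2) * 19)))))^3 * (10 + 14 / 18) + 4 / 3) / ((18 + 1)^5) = -21570305 / 458418570620184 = -0.00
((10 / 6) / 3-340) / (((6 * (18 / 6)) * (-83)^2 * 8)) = -3055 / 8928144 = -0.00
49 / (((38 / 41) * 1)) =2009 / 38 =52.87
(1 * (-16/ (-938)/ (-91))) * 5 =-40/ 42679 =-0.00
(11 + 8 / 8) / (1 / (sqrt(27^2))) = 324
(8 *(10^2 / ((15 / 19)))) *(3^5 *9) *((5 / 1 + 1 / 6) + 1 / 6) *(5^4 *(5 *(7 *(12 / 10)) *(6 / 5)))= 372314880000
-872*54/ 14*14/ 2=-23544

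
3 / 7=0.43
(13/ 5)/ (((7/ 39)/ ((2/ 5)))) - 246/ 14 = -2061/ 175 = -11.78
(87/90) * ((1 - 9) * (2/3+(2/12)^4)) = -5017/972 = -5.16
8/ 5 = 1.60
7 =7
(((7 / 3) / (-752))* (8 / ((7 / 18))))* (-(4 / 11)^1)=12 / 517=0.02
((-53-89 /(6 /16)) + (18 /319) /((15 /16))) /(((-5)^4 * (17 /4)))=-5555828 /50840625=-0.11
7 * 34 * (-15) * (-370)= 1320900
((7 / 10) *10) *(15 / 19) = 105 / 19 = 5.53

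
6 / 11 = 0.55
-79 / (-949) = 79 / 949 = 0.08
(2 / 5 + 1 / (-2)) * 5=-1 / 2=-0.50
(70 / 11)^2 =4900 / 121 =40.50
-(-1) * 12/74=6/37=0.16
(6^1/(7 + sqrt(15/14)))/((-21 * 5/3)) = -0.02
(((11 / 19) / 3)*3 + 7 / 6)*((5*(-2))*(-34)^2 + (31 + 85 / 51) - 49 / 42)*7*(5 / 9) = -160592005 / 2052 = -78261.21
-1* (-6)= 6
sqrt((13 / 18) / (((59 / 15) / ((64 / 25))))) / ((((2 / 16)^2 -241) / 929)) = -237824 * sqrt(23010) / 13649355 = -2.64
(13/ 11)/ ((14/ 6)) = 39/ 77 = 0.51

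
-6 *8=-48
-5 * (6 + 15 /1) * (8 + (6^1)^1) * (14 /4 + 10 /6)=-7595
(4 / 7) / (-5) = -4 / 35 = -0.11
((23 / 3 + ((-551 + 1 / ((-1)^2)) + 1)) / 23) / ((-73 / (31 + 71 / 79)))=1364160 / 132641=10.28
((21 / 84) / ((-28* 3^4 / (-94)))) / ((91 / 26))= 47 / 15876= 0.00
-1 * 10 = -10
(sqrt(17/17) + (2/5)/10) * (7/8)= 91/100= 0.91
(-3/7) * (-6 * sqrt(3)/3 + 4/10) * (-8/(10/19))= 456/175-456 * sqrt(3)/35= -19.96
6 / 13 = 0.46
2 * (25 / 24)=25 / 12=2.08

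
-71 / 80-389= -31191 / 80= -389.89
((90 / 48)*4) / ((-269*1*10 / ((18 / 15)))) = -0.00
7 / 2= 3.50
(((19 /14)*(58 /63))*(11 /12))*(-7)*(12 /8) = -6061 /504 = -12.03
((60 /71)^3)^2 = 46656000000 /128100283921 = 0.36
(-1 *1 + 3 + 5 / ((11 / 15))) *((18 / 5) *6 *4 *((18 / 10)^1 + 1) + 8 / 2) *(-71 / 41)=-42341276 / 11275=-3755.32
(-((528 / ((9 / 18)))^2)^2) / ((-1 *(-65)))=-1243528298496 / 65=-19131204592.25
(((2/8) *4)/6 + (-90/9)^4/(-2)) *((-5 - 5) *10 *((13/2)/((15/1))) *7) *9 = 13649545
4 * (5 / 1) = 20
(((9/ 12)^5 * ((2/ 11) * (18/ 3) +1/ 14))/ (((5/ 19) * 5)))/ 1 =826443/ 3942400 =0.21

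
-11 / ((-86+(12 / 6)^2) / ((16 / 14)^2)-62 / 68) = 5984 / 34649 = 0.17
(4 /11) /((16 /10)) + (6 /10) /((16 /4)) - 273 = -59977 /220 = -272.62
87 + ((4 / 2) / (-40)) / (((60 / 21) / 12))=8679 / 100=86.79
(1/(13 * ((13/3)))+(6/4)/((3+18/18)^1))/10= 531/13520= 0.04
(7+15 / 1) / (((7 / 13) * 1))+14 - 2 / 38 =7289 / 133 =54.80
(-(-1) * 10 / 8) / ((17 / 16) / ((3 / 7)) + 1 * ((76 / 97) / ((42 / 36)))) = 40740 / 102689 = 0.40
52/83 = 0.63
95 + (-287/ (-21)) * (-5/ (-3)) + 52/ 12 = 1099/ 9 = 122.11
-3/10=-0.30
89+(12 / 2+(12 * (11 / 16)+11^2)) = 897 / 4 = 224.25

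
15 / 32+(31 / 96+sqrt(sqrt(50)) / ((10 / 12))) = 19 / 24+6*2^(1 / 4)*sqrt(5) / 5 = 3.98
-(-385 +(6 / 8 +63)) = 1285 / 4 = 321.25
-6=-6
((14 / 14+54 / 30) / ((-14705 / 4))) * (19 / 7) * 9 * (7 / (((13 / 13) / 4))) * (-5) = 38304 / 14705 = 2.60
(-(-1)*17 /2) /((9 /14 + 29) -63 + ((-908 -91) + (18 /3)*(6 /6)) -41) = -7 /879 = -0.01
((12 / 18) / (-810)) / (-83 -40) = 1 / 149445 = 0.00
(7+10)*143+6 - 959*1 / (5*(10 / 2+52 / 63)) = 4411478 / 1835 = 2404.08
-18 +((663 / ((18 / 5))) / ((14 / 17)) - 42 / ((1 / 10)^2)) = -335527 / 84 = -3994.37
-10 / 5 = -2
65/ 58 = 1.12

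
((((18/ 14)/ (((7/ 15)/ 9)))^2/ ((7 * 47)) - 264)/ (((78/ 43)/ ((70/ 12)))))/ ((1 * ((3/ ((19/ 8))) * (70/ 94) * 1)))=-56390710109/ 62925408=-896.15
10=10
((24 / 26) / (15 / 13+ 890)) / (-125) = -12 / 1448125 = -0.00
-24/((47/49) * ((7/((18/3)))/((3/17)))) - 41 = -35783/799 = -44.78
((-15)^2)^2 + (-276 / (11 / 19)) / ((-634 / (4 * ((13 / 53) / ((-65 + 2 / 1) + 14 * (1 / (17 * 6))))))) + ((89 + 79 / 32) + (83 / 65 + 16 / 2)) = 31257411752981423 / 616204228640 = 50725.73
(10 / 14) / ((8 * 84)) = 5 / 4704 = 0.00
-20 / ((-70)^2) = -1 / 245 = -0.00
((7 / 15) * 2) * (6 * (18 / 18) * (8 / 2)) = 112 / 5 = 22.40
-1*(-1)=1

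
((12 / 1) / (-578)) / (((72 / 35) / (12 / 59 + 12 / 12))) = -0.01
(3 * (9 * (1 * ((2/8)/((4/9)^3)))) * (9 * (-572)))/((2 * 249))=-8444007/10624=-794.80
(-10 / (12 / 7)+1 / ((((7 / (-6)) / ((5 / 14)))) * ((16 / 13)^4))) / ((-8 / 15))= 287411825 / 25690112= 11.19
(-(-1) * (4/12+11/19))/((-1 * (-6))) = 26/171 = 0.15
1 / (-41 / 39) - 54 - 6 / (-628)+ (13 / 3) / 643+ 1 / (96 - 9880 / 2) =-54.94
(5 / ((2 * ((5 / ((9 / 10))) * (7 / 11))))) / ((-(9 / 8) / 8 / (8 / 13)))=-1408 / 455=-3.09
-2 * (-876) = 1752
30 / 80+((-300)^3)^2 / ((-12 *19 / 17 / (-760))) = 41310000000000000.38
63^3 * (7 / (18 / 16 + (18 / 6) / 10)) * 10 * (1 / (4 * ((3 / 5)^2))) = 162067500 / 19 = 8529868.42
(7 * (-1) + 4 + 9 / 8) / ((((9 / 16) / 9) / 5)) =-150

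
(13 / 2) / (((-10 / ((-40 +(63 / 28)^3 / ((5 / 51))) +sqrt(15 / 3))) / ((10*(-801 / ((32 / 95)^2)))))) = 93977325*sqrt(5) / 2048 +458214641235 / 131072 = 3598507.55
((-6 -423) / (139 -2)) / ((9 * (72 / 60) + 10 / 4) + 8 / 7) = -10010 / 46169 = -0.22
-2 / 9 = -0.22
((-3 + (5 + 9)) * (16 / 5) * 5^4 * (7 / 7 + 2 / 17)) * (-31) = -12958000 / 17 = -762235.29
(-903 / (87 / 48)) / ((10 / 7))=-348.74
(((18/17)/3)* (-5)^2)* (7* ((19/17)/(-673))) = -19950/194497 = -0.10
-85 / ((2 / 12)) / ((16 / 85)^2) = -1842375 / 128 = -14393.55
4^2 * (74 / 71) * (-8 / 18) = -4736 / 639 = -7.41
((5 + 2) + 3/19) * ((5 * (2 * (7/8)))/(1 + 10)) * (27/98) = 2295/1463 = 1.57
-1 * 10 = -10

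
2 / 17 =0.12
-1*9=-9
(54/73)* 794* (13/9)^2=268372/219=1225.44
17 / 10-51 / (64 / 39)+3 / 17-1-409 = -2389257 / 5440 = -439.20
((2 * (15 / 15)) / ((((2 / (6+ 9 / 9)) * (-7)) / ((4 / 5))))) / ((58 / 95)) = -38 / 29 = -1.31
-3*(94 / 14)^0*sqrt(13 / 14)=-3*sqrt(182) / 14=-2.89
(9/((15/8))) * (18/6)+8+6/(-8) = 433/20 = 21.65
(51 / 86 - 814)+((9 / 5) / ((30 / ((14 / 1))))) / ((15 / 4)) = -813.18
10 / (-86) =-5 / 43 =-0.12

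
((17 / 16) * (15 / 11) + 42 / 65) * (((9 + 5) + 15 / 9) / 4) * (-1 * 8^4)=-24030912 / 715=-33609.67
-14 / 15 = -0.93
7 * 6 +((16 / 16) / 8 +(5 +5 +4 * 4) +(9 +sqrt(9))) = 641 / 8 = 80.12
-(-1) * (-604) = -604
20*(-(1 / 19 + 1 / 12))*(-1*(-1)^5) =-155 / 57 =-2.72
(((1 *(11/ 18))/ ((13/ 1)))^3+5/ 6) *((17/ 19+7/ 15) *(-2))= -1035838847/ 456459705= -2.27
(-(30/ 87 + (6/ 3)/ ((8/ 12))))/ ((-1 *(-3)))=-97/ 87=-1.11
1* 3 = 3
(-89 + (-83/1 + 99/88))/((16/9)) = -12303/128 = -96.12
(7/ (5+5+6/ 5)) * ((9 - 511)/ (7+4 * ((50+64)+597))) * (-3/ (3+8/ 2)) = 3765/ 79828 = 0.05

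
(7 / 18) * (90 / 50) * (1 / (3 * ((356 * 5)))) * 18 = 0.00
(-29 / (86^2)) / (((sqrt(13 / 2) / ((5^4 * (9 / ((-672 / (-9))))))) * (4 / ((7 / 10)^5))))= -1879983 * sqrt(26) / 1969111040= -0.00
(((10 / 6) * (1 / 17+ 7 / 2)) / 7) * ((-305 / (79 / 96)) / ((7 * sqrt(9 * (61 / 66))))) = -15.56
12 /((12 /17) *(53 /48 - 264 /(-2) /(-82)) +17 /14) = 234192 /16733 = 14.00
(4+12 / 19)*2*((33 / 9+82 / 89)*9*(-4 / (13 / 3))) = -7761600 / 21983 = -353.07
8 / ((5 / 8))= 64 / 5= 12.80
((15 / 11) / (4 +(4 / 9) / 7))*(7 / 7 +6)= 6615 / 2816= 2.35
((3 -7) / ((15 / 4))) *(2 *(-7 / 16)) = 14 / 15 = 0.93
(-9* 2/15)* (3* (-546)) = 9828/5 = 1965.60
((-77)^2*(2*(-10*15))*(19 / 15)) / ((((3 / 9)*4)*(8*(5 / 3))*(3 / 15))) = -5069295 / 8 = -633661.88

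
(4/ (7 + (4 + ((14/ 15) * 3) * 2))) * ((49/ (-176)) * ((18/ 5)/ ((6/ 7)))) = -1029/ 3652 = -0.28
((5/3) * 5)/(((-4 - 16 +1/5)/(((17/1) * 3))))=-2125/99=-21.46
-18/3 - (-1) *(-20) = -26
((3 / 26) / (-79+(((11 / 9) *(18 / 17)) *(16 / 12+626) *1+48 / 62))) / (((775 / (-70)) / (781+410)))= -1275561 / 75390185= -0.02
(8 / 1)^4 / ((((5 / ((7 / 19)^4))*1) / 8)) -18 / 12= 155397121 / 1303210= 119.24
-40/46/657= -20/15111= -0.00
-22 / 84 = -11 / 42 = -0.26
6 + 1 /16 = 97 /16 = 6.06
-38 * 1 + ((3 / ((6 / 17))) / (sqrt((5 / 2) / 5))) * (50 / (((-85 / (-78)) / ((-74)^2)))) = -38 + 2135640 * sqrt(2) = 3020213.05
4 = 4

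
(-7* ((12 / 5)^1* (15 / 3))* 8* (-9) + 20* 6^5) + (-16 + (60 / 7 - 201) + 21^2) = 161800.57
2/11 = 0.18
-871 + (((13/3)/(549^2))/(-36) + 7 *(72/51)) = -861.12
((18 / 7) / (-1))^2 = 324 / 49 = 6.61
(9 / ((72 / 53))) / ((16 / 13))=689 / 128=5.38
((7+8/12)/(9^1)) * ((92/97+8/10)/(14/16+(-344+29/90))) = -156032/35912019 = -0.00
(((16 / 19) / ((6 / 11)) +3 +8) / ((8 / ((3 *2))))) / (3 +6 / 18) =429 / 152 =2.82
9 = 9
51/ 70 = 0.73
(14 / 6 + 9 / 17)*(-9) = -438 / 17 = -25.76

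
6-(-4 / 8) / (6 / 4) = 19 / 3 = 6.33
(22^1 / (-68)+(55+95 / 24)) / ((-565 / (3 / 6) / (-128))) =191384 / 28815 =6.64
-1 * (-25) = 25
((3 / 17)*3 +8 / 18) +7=7.97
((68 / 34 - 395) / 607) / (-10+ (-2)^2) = 131 / 1214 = 0.11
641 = 641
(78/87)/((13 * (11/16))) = 32/319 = 0.10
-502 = -502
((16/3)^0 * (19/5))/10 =19/50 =0.38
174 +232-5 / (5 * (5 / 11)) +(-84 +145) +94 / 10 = 2371 / 5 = 474.20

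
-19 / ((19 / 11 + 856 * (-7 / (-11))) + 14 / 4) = -418 / 12099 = -0.03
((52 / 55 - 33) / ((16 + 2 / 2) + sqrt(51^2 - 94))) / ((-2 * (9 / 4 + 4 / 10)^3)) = -11988400 / 1816150523 + 705200 * sqrt(2507) / 1816150523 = 0.01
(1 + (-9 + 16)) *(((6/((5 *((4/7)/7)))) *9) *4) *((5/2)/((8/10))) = 13230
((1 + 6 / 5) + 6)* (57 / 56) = 2337 / 280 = 8.35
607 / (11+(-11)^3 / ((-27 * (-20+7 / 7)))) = 311391 / 4312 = 72.21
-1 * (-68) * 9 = 612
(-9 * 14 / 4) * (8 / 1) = -252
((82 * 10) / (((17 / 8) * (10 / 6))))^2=15492096 / 289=53605.87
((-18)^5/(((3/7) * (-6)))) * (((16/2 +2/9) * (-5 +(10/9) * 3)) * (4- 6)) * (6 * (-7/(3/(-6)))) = 1691746560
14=14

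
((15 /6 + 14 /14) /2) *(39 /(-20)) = -273 /80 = -3.41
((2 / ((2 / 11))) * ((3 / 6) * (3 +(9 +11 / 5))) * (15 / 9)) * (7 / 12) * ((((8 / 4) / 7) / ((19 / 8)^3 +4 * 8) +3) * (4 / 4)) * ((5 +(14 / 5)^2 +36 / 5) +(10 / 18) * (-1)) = 19030953316 / 4278825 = 4447.71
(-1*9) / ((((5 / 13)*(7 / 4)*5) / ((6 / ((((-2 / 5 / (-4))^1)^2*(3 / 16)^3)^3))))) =-285873023221760000 / 5103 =-56020580682296.69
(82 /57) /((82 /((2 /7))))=2 /399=0.01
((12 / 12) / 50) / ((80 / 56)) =7 / 500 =0.01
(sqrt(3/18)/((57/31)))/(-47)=-31*sqrt(6)/16074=-0.00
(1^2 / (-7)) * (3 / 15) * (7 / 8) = -1 / 40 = -0.02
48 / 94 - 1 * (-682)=32078 / 47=682.51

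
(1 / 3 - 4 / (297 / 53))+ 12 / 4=778 / 297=2.62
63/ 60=1.05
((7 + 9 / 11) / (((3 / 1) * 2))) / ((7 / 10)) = 430 / 231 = 1.86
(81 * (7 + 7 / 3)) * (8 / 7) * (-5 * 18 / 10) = -7776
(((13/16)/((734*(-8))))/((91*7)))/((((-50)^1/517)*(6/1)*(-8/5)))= -517/2209751040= -0.00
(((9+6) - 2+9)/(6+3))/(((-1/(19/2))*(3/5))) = -1045/27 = -38.70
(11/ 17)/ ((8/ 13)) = 143/ 136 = 1.05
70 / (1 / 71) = 4970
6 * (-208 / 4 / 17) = -312 / 17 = -18.35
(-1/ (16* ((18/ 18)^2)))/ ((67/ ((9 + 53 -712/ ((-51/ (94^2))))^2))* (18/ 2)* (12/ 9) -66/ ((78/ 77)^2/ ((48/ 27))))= 45195825789919467/ 82685996008439494480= 0.00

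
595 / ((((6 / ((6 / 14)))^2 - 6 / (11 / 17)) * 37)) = 6545 / 75998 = 0.09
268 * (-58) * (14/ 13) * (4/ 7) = -124352/ 13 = -9565.54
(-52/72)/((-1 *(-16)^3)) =-13/73728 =-0.00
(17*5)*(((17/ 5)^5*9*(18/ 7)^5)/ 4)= 102621550455432/ 10504375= 9769410.41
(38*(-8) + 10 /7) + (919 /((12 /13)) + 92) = 785.01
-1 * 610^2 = -372100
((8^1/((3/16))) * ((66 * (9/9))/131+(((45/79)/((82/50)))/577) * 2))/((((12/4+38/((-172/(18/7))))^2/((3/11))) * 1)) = 29872320989728/30062954996349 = 0.99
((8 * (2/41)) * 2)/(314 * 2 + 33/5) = 0.00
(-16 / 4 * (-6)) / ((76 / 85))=510 / 19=26.84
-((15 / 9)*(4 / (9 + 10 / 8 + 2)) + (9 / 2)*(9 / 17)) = -14627 / 4998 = -2.93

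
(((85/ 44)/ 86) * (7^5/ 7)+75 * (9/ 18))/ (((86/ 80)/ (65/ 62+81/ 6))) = 70926925/ 57319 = 1237.41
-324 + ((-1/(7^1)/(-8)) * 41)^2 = -1014383/3136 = -323.46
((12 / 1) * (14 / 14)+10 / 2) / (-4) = -17 / 4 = -4.25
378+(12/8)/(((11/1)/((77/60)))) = 15127/40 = 378.18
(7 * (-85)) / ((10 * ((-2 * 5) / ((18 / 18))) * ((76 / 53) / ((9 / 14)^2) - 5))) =-510867 / 131380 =-3.89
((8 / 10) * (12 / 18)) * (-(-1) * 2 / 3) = 0.36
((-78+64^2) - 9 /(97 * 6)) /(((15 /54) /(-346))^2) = 15117403430088 /2425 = 6233980795.91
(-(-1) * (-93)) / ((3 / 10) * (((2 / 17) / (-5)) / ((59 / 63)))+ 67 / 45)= -677025 / 10784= -62.78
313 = 313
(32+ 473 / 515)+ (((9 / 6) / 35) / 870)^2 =1397232354103 / 42445270000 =32.92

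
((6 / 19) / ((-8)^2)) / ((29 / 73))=219 / 17632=0.01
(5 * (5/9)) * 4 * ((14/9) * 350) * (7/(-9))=-3430000/729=-4705.08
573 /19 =30.16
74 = 74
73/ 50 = 1.46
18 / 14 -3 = -12 / 7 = -1.71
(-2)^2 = 4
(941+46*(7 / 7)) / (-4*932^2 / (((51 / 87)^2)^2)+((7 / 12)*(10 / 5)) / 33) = -16322174946 / 486574110479801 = -0.00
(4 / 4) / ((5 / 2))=2 / 5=0.40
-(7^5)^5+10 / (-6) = -4023205858991894702426 / 3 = -1341068619663964900808.67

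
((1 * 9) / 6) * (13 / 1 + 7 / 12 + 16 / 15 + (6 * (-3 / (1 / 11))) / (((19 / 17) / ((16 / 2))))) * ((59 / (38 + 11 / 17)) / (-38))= 534591979 / 6324720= 84.52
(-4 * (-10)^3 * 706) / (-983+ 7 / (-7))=-353000 / 123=-2869.92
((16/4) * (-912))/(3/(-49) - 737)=44688/9029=4.95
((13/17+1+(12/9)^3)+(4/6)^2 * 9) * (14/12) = 13069/1377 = 9.49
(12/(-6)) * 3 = -6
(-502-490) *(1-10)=8928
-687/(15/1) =-229/5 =-45.80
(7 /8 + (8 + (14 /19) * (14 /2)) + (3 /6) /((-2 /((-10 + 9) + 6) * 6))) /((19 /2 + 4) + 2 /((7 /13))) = 11032 /13737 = 0.80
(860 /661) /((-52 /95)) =-20425 /8593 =-2.38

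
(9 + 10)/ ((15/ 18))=114/ 5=22.80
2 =2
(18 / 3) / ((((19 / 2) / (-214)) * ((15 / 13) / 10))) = -22256 / 19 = -1171.37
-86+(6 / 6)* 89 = 3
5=5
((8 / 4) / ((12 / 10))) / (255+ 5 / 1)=1 / 156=0.01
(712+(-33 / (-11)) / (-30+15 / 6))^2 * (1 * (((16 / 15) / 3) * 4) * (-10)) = -196228571648 / 27225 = -7207661.03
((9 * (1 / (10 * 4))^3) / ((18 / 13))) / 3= 0.00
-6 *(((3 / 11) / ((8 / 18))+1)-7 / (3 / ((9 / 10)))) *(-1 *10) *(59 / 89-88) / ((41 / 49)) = 122261517 / 40139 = 3045.95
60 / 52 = 15 / 13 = 1.15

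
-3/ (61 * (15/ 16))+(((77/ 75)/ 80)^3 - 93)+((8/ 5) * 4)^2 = -686370212151487/ 13176000000000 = -52.09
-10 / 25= -2 / 5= -0.40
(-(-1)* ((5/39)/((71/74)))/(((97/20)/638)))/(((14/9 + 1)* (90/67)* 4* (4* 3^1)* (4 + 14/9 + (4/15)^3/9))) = 13344766875/695247966764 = 0.02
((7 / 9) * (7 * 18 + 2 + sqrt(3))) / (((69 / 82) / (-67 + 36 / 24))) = -4812416 / 621 - 37597 * sqrt(3) / 621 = -7854.33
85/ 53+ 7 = 456/ 53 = 8.60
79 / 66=1.20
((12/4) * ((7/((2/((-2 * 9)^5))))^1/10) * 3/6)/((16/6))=-3720087/10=-372008.70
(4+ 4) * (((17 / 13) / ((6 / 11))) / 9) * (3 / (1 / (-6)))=-1496 / 39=-38.36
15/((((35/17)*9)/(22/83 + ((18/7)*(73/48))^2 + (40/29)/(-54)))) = 53817790885/4279915584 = 12.57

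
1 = 1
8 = 8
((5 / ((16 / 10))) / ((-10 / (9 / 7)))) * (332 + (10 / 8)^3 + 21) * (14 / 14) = -1022265 / 7168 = -142.62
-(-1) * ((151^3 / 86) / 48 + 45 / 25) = 17251907 / 20640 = 835.85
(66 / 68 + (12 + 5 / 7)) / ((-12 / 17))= -3257 / 168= -19.39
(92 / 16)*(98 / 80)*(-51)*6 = -172431 / 80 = -2155.39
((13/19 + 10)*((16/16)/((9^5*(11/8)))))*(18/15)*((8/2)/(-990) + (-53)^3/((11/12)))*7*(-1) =1827828480352/10181523825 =179.52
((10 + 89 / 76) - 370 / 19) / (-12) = 631 / 912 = 0.69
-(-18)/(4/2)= 9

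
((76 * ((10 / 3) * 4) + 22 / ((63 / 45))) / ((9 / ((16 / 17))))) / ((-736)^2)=10805 / 54389664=0.00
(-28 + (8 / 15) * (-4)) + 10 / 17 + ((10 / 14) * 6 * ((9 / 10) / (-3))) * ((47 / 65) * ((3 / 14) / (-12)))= -38371691 / 1299480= -29.53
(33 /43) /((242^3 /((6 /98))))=9 /2714675656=0.00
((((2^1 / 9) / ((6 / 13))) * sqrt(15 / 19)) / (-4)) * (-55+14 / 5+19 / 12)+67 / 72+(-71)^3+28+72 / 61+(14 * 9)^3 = 39481 * sqrt(285) / 123120+7213838527 / 4392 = 1642500.52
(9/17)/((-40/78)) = -351/340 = -1.03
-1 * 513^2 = -263169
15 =15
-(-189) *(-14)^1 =-2646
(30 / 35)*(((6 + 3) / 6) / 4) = 9 / 28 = 0.32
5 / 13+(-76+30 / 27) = -8717 / 117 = -74.50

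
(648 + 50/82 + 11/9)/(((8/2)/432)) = 2877456/41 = 70181.85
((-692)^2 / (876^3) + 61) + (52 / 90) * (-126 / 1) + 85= 15377213621 / 210069180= 73.20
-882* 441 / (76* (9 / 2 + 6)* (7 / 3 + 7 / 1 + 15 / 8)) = -222264 / 5111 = -43.49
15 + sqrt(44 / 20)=sqrt(55) / 5 + 15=16.48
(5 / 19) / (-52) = -5 / 988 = -0.01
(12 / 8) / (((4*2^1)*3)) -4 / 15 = -49 / 240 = -0.20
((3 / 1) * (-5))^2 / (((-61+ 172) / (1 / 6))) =25 / 74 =0.34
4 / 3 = 1.33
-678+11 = -667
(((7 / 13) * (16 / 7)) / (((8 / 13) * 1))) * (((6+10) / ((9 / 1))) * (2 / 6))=1.19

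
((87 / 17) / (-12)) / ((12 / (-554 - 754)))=3161 / 68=46.49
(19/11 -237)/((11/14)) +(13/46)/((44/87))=-6654247/22264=-298.88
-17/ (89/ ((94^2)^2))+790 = -1327202922/ 89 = -14912392.38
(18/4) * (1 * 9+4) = 117/2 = 58.50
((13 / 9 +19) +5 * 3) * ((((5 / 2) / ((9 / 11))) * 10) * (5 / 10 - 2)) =-87725 / 54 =-1624.54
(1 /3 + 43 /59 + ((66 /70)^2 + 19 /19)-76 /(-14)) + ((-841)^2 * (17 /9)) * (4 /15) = 695231138492 /1951425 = 356268.44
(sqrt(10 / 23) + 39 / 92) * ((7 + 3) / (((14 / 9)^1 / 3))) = 5265 / 644 + 135 * sqrt(230) / 161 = 20.89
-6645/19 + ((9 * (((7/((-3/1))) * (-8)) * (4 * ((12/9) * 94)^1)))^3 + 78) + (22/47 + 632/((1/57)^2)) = 533530252652557013/893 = 597458289644520.73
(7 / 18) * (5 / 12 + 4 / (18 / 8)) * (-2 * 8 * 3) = -1106 / 27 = -40.96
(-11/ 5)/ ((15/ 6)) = -22/ 25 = -0.88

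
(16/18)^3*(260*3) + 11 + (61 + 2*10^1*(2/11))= 1666496/2673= 623.46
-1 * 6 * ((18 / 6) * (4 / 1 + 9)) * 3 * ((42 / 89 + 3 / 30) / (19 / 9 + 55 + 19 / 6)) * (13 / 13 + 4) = -3215862 / 96565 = -33.30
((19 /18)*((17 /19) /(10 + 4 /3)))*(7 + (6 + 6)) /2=19 /24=0.79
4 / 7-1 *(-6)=46 / 7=6.57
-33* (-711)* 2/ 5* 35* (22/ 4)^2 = 19873161/ 2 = 9936580.50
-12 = -12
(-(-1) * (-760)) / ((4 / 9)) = -1710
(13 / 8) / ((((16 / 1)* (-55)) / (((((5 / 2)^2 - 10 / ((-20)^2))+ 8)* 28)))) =-51779 / 70400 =-0.74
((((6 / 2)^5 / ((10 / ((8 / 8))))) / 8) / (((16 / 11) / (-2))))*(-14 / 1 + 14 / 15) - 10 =35659 / 800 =44.57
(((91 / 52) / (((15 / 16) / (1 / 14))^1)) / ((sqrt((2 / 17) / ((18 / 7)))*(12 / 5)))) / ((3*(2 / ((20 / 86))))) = 0.01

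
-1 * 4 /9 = -4 /9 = -0.44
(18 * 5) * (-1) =-90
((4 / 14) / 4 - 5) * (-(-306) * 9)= -13573.29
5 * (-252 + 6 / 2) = -1245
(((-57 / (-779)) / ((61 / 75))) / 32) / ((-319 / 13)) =-2925 / 25530208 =-0.00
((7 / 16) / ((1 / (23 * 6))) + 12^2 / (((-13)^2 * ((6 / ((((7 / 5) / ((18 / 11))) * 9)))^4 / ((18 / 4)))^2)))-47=1365933891547681 / 9734400000000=140.32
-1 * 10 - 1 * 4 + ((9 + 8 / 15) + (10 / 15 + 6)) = 11 / 5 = 2.20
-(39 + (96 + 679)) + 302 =-512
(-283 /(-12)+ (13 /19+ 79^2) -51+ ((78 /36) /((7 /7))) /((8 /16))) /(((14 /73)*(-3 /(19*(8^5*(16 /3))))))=-6783132827648 /189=-35889591680.68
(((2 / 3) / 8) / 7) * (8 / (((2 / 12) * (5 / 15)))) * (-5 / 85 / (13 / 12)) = -144 / 1547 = -0.09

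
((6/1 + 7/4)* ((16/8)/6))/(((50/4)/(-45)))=-93/10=-9.30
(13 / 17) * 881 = 673.71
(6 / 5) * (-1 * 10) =-12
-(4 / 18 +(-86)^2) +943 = -58079 / 9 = -6453.22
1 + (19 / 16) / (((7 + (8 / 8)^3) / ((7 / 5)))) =773 / 640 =1.21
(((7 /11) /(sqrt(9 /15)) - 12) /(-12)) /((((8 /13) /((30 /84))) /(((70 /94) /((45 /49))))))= 3185 /6768 - 22295 *sqrt(15) /2680128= 0.44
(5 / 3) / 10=1 / 6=0.17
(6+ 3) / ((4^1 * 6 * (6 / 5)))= 5 / 16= 0.31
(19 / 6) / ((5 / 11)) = 209 / 30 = 6.97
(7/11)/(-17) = -7/187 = -0.04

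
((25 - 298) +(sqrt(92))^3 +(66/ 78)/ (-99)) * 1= -31942/ 117 +184 * sqrt(23)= 609.42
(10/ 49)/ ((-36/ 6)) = -5/ 147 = -0.03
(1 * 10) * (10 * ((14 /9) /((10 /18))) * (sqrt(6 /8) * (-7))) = -980 * sqrt(3) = -1697.41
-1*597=-597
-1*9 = -9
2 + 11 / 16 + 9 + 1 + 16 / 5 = 1271 / 80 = 15.89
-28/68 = -7/17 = -0.41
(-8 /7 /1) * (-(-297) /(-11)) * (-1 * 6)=-1296 /7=-185.14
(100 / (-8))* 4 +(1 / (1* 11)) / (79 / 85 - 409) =-19077385 / 381546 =-50.00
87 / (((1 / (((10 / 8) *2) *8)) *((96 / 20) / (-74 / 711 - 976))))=-353837.73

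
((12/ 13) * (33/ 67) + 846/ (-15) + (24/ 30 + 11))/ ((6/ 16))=-117.72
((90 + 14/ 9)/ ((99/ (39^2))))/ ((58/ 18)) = 139256/ 319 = 436.54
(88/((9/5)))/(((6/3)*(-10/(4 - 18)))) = 308/9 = 34.22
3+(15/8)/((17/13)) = 603/136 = 4.43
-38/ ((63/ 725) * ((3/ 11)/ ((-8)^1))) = 12827.51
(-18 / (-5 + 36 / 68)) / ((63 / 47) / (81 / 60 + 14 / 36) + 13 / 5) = 11253915 / 9421834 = 1.19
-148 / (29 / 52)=-7696 / 29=-265.38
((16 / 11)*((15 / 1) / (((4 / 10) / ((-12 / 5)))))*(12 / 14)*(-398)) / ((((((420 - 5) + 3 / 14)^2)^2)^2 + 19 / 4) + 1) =241658349649920 / 4780507612361111793251693950841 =0.00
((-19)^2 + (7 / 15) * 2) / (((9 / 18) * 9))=10858 / 135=80.43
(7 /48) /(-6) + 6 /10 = 829 /1440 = 0.58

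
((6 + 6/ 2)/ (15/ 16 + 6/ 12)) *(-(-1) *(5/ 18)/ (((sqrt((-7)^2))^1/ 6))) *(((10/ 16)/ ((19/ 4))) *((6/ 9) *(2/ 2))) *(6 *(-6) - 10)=-800/ 133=-6.02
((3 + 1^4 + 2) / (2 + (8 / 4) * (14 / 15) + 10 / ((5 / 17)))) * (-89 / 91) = -4005 / 25844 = -0.15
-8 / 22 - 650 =-7154 / 11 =-650.36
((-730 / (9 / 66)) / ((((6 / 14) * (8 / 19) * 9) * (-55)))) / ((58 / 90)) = 48545 / 522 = 93.00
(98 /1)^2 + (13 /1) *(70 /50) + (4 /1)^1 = 48131 /5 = 9626.20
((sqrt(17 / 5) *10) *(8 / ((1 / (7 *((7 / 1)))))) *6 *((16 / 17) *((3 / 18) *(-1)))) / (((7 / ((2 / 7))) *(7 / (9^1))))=-4608 *sqrt(85) / 119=-357.01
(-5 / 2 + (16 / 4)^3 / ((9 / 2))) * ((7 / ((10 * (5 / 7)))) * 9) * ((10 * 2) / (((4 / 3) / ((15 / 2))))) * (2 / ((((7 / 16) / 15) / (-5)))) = -3987900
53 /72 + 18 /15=697 /360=1.94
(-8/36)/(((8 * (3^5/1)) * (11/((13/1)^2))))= -169/96228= -0.00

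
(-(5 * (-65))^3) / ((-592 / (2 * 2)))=-34328125 / 148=-231946.79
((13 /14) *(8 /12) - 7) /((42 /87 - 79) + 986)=-3886 /552657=-0.01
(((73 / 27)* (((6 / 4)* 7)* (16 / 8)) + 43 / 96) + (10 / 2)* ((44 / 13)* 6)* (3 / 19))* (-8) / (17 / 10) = -344.74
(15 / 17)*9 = 135 / 17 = 7.94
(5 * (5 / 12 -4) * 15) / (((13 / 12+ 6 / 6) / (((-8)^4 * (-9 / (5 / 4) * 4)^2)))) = -10956570624 / 25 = -438262824.96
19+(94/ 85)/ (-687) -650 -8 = -37314499/ 58395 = -639.00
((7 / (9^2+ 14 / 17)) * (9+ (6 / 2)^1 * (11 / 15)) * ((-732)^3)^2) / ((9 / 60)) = 1366910914760443035648 / 1391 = 982682181711317782.64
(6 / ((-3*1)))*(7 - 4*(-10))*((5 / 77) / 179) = -470 / 13783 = -0.03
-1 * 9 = -9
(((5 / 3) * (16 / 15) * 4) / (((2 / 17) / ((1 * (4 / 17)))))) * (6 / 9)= 256 / 27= 9.48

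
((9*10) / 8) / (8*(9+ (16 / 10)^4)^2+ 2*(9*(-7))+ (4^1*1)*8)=17578125 / 2877055912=0.01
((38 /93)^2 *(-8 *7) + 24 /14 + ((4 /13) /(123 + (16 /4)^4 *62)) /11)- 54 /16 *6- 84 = -1264797212603 /11304415980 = -111.89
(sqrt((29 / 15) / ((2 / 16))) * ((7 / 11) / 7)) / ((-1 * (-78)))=sqrt(870) / 6435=0.00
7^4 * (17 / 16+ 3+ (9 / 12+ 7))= 453789 / 16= 28361.81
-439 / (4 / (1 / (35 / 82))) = -17999 / 70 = -257.13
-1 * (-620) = 620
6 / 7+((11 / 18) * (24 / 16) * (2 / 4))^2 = 4303 / 4032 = 1.07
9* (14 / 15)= 42 / 5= 8.40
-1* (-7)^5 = 16807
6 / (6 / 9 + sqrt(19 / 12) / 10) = 14400 / 1543 - 360*sqrt(57) / 1543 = 7.57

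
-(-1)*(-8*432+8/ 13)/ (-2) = 22460/ 13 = 1727.69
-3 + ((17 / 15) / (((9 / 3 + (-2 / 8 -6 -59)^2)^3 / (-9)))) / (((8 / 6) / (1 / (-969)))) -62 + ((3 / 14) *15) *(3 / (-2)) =-19611457986523638503 / 280880216686783980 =-69.82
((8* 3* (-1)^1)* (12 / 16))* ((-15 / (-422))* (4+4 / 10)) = -594 / 211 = -2.82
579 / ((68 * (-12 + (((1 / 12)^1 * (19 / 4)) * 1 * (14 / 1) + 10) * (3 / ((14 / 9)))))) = 5404 / 11407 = 0.47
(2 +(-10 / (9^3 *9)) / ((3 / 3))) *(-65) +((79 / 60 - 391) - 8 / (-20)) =-68127359 / 131220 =-519.18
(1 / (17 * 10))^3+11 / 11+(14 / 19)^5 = 14807406175099 / 12165074387000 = 1.22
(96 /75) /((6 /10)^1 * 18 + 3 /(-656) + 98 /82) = 20992 /196645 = 0.11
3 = 3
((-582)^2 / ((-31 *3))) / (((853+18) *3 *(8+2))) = -18818 / 135005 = -0.14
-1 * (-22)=22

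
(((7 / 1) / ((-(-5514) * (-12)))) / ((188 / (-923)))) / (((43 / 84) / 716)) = 0.73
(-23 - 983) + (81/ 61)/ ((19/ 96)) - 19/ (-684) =-41693249/ 41724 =-999.26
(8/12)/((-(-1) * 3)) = 2/9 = 0.22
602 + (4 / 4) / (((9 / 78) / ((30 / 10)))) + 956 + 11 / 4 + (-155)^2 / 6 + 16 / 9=201337 / 36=5592.69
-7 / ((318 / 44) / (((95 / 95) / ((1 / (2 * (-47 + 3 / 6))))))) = 4774 / 53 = 90.08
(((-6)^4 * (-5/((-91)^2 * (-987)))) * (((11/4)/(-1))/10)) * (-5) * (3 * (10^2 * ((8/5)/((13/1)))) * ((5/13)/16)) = 445500/460431881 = 0.00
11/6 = 1.83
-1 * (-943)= 943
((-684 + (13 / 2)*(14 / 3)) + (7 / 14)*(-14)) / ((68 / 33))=-10901 / 34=-320.62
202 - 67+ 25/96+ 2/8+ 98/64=137.04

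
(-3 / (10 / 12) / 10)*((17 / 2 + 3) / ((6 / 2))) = -69 / 50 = -1.38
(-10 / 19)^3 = -1000 / 6859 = -0.15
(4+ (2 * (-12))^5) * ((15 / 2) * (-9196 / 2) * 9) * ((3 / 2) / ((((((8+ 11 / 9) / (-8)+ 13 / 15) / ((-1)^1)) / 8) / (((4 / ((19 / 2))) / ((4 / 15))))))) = 16856993941920000 / 103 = 163660135358446.60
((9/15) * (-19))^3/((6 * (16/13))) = -802503/4000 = -200.63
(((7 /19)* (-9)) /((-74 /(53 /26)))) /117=371 /475228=0.00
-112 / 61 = -1.84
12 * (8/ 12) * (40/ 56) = 5.71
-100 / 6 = -50 / 3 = -16.67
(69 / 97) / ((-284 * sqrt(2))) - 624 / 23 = -624 / 23 - 69 * sqrt(2) / 55096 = -27.13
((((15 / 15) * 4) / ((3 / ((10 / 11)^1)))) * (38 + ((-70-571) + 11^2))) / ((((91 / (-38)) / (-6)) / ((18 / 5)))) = -5275008 / 1001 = -5269.74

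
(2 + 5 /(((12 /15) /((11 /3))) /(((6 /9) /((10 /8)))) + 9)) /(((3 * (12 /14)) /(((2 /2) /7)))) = 262 /1863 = 0.14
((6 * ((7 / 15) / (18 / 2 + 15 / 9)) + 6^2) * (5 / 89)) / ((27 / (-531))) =-57053 / 1424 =-40.07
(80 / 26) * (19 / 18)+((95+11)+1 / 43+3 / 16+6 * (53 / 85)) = 113.20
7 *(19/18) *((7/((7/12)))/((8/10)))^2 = 3325/2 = 1662.50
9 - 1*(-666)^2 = -443547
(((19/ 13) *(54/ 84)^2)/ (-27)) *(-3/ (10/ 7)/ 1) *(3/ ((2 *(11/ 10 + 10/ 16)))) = 171/ 4186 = 0.04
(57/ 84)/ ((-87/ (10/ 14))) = -95/ 17052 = -0.01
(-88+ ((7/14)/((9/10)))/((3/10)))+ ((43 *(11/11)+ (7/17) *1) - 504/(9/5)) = -148136/459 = -322.74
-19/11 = -1.73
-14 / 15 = -0.93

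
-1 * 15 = -15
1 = 1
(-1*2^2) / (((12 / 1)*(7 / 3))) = -1 / 7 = -0.14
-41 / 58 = -0.71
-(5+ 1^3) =-6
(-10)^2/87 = 100/87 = 1.15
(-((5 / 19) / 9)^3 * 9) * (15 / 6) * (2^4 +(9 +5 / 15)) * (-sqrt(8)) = 2500 * sqrt(2) / 87723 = 0.04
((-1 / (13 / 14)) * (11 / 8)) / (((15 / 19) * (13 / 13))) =-1463 / 780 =-1.88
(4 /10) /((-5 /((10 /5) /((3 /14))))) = -56 /75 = -0.75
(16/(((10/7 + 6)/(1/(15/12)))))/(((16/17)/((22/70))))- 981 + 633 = -112913/325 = -347.42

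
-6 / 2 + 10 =7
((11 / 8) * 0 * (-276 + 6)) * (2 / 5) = 0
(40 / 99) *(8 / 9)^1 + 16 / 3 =5072 / 891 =5.69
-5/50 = -1/10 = -0.10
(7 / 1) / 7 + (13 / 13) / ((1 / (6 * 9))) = 55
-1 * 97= -97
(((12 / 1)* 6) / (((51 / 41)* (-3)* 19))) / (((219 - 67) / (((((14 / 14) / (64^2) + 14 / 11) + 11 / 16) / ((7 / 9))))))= -1715481 / 101871616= -0.02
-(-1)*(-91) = -91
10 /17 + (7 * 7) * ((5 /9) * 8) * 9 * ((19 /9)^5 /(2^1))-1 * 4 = 41248384498 /1003833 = 41090.88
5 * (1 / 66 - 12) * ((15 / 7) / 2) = -2825 / 44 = -64.20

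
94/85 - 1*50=-4156/85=-48.89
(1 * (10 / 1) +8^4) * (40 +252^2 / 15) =87737008 / 5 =17547401.60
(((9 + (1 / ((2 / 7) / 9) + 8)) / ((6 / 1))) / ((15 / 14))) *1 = 679 / 90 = 7.54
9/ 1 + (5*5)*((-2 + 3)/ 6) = 79/ 6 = 13.17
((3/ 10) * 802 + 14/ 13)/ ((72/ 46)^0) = 15709/ 65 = 241.68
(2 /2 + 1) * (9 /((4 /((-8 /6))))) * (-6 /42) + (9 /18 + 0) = 19 /14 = 1.36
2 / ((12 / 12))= 2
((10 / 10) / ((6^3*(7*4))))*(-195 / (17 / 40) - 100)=-2375 / 25704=-0.09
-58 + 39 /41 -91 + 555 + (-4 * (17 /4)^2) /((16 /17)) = 866407 /2624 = 330.19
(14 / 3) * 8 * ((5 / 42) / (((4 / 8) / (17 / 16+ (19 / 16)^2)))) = 1055 / 48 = 21.98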